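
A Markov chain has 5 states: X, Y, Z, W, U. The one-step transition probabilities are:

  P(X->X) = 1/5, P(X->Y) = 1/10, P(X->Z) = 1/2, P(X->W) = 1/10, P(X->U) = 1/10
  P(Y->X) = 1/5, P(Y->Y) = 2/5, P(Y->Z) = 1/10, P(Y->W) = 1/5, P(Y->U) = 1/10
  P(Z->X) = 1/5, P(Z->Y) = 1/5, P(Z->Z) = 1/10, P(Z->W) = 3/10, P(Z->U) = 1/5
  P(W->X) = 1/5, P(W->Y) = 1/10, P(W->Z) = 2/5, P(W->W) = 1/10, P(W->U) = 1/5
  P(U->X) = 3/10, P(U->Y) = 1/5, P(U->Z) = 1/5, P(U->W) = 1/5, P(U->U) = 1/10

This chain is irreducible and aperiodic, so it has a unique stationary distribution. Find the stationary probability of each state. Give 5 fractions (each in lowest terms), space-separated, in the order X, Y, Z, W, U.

Answer: 119/555 1/5 142/555 103/555 16/111

Derivation:
The stationary distribution satisfies pi = pi * P, i.e.:
  pi_X = 1/5*pi_X + 1/5*pi_Y + 1/5*pi_Z + 1/5*pi_W + 3/10*pi_U
  pi_Y = 1/10*pi_X + 2/5*pi_Y + 1/5*pi_Z + 1/10*pi_W + 1/5*pi_U
  pi_Z = 1/2*pi_X + 1/10*pi_Y + 1/10*pi_Z + 2/5*pi_W + 1/5*pi_U
  pi_W = 1/10*pi_X + 1/5*pi_Y + 3/10*pi_Z + 1/10*pi_W + 1/5*pi_U
  pi_U = 1/10*pi_X + 1/10*pi_Y + 1/5*pi_Z + 1/5*pi_W + 1/10*pi_U
with normalization: pi_X + pi_Y + pi_Z + pi_W + pi_U = 1.

Using the first 4 balance equations plus normalization, the linear system A*pi = b is:
  [-4/5, 1/5, 1/5, 1/5, 3/10] . pi = 0
  [1/10, -3/5, 1/5, 1/10, 1/5] . pi = 0
  [1/2, 1/10, -9/10, 2/5, 1/5] . pi = 0
  [1/10, 1/5, 3/10, -9/10, 1/5] . pi = 0
  [1, 1, 1, 1, 1] . pi = 1

Solving yields:
  pi_X = 119/555
  pi_Y = 1/5
  pi_Z = 142/555
  pi_W = 103/555
  pi_U = 16/111

Verification (pi * P):
  119/555*1/5 + 1/5*1/5 + 142/555*1/5 + 103/555*1/5 + 16/111*3/10 = 119/555 = pi_X  (ok)
  119/555*1/10 + 1/5*2/5 + 142/555*1/5 + 103/555*1/10 + 16/111*1/5 = 1/5 = pi_Y  (ok)
  119/555*1/2 + 1/5*1/10 + 142/555*1/10 + 103/555*2/5 + 16/111*1/5 = 142/555 = pi_Z  (ok)
  119/555*1/10 + 1/5*1/5 + 142/555*3/10 + 103/555*1/10 + 16/111*1/5 = 103/555 = pi_W  (ok)
  119/555*1/10 + 1/5*1/10 + 142/555*1/5 + 103/555*1/5 + 16/111*1/10 = 16/111 = pi_U  (ok)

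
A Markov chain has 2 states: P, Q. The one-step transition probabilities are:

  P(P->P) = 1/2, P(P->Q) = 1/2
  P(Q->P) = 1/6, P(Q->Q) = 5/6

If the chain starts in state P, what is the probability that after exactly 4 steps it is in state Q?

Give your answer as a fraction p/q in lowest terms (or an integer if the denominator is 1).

Answer: 20/27

Derivation:
Computing P^4 by repeated multiplication:
P^1 =
  P: [1/2, 1/2]
  Q: [1/6, 5/6]
P^2 =
  P: [1/3, 2/3]
  Q: [2/9, 7/9]
P^3 =
  P: [5/18, 13/18]
  Q: [13/54, 41/54]
P^4 =
  P: [7/27, 20/27]
  Q: [20/81, 61/81]

(P^4)[P -> Q] = 20/27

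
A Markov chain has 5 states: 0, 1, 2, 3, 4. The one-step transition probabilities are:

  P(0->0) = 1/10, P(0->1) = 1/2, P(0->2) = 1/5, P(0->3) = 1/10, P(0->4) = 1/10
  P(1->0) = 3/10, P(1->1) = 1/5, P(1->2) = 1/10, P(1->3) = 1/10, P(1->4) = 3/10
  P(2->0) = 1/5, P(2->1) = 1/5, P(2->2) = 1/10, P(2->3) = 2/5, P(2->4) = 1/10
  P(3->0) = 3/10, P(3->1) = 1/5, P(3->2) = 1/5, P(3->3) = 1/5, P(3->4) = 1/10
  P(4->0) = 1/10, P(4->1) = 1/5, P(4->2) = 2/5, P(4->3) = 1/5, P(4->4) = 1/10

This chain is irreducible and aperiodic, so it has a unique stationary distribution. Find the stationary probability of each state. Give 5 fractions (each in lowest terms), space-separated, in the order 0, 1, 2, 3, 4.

The stationary distribution satisfies pi = pi * P, i.e.:
  pi_0 = 1/10*pi_0 + 3/10*pi_1 + 1/5*pi_2 + 3/10*pi_3 + 1/10*pi_4
  pi_1 = 1/2*pi_0 + 1/5*pi_1 + 1/5*pi_2 + 1/5*pi_3 + 1/5*pi_4
  pi_2 = 1/5*pi_0 + 1/10*pi_1 + 1/10*pi_2 + 1/5*pi_3 + 2/5*pi_4
  pi_3 = 1/10*pi_0 + 1/10*pi_1 + 2/5*pi_2 + 1/5*pi_3 + 1/5*pi_4
  pi_4 = 1/10*pi_0 + 3/10*pi_1 + 1/10*pi_2 + 1/10*pi_3 + 1/10*pi_4
with normalization: pi_0 + pi_1 + pi_2 + pi_3 + pi_4 = 1.

Using the first 4 balance equations plus normalization, the linear system A*pi = b is:
  [-9/10, 3/10, 1/5, 3/10, 1/10] . pi = 0
  [1/2, -4/5, 1/5, 1/5, 1/5] . pi = 0
  [1/5, 1/10, -9/10, 1/5, 2/5] . pi = 0
  [1/10, 1/10, 2/5, -4/5, 1/5] . pi = 0
  [1, 1, 1, 1, 1] . pi = 1

Solving yields:
  pi_0 = 464/2219
  pi_1 = 583/2219
  pi_2 = 412/2219
  pi_3 = 843/4438
  pi_4 = 677/4438

Verification (pi * P):
  464/2219*1/10 + 583/2219*3/10 + 412/2219*1/5 + 843/4438*3/10 + 677/4438*1/10 = 464/2219 = pi_0  (ok)
  464/2219*1/2 + 583/2219*1/5 + 412/2219*1/5 + 843/4438*1/5 + 677/4438*1/5 = 583/2219 = pi_1  (ok)
  464/2219*1/5 + 583/2219*1/10 + 412/2219*1/10 + 843/4438*1/5 + 677/4438*2/5 = 412/2219 = pi_2  (ok)
  464/2219*1/10 + 583/2219*1/10 + 412/2219*2/5 + 843/4438*1/5 + 677/4438*1/5 = 843/4438 = pi_3  (ok)
  464/2219*1/10 + 583/2219*3/10 + 412/2219*1/10 + 843/4438*1/10 + 677/4438*1/10 = 677/4438 = pi_4  (ok)

Answer: 464/2219 583/2219 412/2219 843/4438 677/4438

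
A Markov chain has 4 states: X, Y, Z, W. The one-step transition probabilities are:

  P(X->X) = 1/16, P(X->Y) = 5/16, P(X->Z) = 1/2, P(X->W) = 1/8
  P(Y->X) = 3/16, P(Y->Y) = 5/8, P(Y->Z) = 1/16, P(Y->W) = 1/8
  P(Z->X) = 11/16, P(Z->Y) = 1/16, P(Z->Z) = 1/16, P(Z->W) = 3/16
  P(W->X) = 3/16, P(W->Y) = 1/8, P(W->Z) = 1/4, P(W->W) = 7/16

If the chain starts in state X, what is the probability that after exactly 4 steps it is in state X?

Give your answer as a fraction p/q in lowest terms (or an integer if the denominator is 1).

Answer: 2517/8192

Derivation:
Computing P^4 by repeated multiplication:
P^1 =
  X: [1/16, 5/16, 1/2, 1/8]
  Y: [3/16, 5/8, 1/16, 1/8]
  Z: [11/16, 1/16, 1/16, 3/16]
  W: [3/16, 1/8, 1/4, 7/16]
P^2 =
  X: [55/128, 67/256, 29/256, 25/128]
  Y: [25/128, 15/32, 43/256, 43/256]
  Z: [17/128, 9/32, 51/128, 3/16]
  W: [37/128, 53/256, 29/128, 71/256]
P^3 =
  X: [195/1024, 1349/4096, 147/512, 791/4096]
  Y: [253/1024, 1579/4096, 735/4096, 385/2048]
  Z: [379/1024, 17/64, 319/2048, 427/2048]
  W: [271/1024, 275/1024, 987/4096, 925/4096]
P^4 =
  X: [2517/8192, 5037/16384, 11929/65536, 13323/65536]
  Y: [1009/4096, 23125/65536, 6745/32768, 12777/65536]
  Z: [1795/8192, 10403/32768, 8635/32768, 3275/16384]
  W: [563/2048, 19257/65536, 14459/65536, 3451/16384]

(P^4)[X -> X] = 2517/8192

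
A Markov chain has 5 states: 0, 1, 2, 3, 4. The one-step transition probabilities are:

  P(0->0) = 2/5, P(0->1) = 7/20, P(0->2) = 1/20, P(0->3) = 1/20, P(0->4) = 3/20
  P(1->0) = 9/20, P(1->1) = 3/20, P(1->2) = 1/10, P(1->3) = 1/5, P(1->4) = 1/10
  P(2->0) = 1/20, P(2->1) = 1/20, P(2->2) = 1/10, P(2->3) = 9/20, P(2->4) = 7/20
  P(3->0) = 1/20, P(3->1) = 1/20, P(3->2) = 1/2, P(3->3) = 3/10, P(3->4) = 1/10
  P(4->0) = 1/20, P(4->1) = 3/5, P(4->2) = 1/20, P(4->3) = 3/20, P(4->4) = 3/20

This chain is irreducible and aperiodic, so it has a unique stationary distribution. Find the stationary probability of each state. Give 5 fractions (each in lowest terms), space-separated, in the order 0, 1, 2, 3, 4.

The stationary distribution satisfies pi = pi * P, i.e.:
  pi_0 = 2/5*pi_0 + 9/20*pi_1 + 1/20*pi_2 + 1/20*pi_3 + 1/20*pi_4
  pi_1 = 7/20*pi_0 + 3/20*pi_1 + 1/20*pi_2 + 1/20*pi_3 + 3/5*pi_4
  pi_2 = 1/20*pi_0 + 1/10*pi_1 + 1/10*pi_2 + 1/2*pi_3 + 1/20*pi_4
  pi_3 = 1/20*pi_0 + 1/5*pi_1 + 9/20*pi_2 + 3/10*pi_3 + 3/20*pi_4
  pi_4 = 3/20*pi_0 + 1/10*pi_1 + 7/20*pi_2 + 1/10*pi_3 + 3/20*pi_4
with normalization: pi_0 + pi_1 + pi_2 + pi_3 + pi_4 = 1.

Using the first 4 balance equations plus normalization, the linear system A*pi = b is:
  [-3/5, 9/20, 1/20, 1/20, 1/20] . pi = 0
  [7/20, -17/20, 1/20, 1/20, 3/5] . pi = 0
  [1/20, 1/10, -9/10, 1/2, 1/20] . pi = 0
  [1/20, 1/5, 9/20, -7/10, 3/20] . pi = 0
  [1, 1, 1, 1, 1] . pi = 1

Solving yields:
  pi_0 = 12385/57269
  pi_1 = 12967/57269
  pi_2 = 9792/57269
  pi_3 = 12868/57269
  pi_4 = 9257/57269

Verification (pi * P):
  12385/57269*2/5 + 12967/57269*9/20 + 9792/57269*1/20 + 12868/57269*1/20 + 9257/57269*1/20 = 12385/57269 = pi_0  (ok)
  12385/57269*7/20 + 12967/57269*3/20 + 9792/57269*1/20 + 12868/57269*1/20 + 9257/57269*3/5 = 12967/57269 = pi_1  (ok)
  12385/57269*1/20 + 12967/57269*1/10 + 9792/57269*1/10 + 12868/57269*1/2 + 9257/57269*1/20 = 9792/57269 = pi_2  (ok)
  12385/57269*1/20 + 12967/57269*1/5 + 9792/57269*9/20 + 12868/57269*3/10 + 9257/57269*3/20 = 12868/57269 = pi_3  (ok)
  12385/57269*3/20 + 12967/57269*1/10 + 9792/57269*7/20 + 12868/57269*1/10 + 9257/57269*3/20 = 9257/57269 = pi_4  (ok)

Answer: 12385/57269 12967/57269 9792/57269 12868/57269 9257/57269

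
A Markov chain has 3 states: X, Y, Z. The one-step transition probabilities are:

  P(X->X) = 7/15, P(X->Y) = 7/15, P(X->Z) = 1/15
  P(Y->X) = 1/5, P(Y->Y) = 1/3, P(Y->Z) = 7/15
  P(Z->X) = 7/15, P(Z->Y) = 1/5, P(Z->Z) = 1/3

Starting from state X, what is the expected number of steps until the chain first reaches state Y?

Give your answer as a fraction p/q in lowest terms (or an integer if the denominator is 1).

Let h_i = expected steps to first reach Y from state i.
Boundary: h_Y = 0.
First-step equations for the other states:
  h_X = 1 + 7/15*h_X + 7/15*h_Y + 1/15*h_Z
  h_Z = 1 + 7/15*h_X + 1/5*h_Y + 1/3*h_Z

Substituting h_Y = 0 and rearranging gives the linear system (I - Q) h = 1:
  [8/15, -1/15] . (h_X, h_Z) = 1
  [-7/15, 2/3] . (h_X, h_Z) = 1

Solving yields:
  h_X = 165/73
  h_Z = 225/73

Starting state is X, so the expected hitting time is h_X = 165/73.

Answer: 165/73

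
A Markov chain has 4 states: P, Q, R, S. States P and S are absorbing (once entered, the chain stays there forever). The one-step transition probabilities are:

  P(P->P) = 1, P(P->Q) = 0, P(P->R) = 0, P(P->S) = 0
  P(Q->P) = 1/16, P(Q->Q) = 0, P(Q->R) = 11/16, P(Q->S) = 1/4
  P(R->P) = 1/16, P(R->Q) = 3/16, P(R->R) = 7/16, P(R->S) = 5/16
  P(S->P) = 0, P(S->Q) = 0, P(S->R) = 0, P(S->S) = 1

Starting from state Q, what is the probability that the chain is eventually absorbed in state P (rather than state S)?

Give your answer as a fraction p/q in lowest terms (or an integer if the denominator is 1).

Let a_i = P(absorbed in P | start in state i).
Boundary conditions: a_P = 1, a_S = 0.
For each transient state i, a_i = sum_j P(i->j) * a_j:
  a_Q = 1/16*a_P + 0*a_Q + 11/16*a_R + 1/4*a_S
  a_R = 1/16*a_P + 3/16*a_Q + 7/16*a_R + 5/16*a_S

Substituting a_P = 1 and a_S = 0, rearrange to (I - Q) a = r where r[i] = P(i -> P):
  [1, -11/16] . (a_Q, a_R) = 1/16
  [-3/16, 9/16] . (a_Q, a_R) = 1/16

Solving yields:
  a_Q = 20/111
  a_R = 19/111

Starting state is Q, so the absorption probability is a_Q = 20/111.

Answer: 20/111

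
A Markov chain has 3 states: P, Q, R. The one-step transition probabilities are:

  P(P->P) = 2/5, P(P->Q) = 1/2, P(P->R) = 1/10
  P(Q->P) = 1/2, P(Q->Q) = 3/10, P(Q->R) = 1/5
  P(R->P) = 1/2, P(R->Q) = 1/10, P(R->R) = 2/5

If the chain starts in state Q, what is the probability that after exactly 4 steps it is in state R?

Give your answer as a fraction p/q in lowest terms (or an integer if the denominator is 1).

Answer: 1931/10000

Derivation:
Computing P^4 by repeated multiplication:
P^1 =
  P: [2/5, 1/2, 1/10]
  Q: [1/2, 3/10, 1/5]
  R: [1/2, 1/10, 2/5]
P^2 =
  P: [23/50, 9/25, 9/50]
  Q: [9/20, 9/25, 19/100]
  R: [9/20, 8/25, 23/100]
P^3 =
  P: [227/500, 89/250, 19/100]
  Q: [91/200, 44/125, 193/1000]
  R: [91/200, 43/125, 201/1000]
P^4 =
  P: [2273/5000, 441/1250, 963/5000]
  Q: [909/2000, 881/2500, 1931/10000]
  R: [909/2000, 877/2500, 1947/10000]

(P^4)[Q -> R] = 1931/10000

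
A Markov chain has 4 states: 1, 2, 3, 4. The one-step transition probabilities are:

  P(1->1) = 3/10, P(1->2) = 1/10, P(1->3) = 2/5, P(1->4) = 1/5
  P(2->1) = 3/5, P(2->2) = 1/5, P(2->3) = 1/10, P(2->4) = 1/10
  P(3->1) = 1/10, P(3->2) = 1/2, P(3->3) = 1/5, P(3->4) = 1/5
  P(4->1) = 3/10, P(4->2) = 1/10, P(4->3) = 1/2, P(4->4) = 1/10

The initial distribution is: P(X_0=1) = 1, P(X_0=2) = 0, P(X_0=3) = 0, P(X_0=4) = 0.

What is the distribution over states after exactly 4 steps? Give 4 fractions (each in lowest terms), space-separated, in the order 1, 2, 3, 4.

Answer: 641/2000 2347/10000 571/2000 1593/10000

Derivation:
Propagating the distribution step by step (d_{t+1} = d_t * P):
d_0 = (1=1, 2=0, 3=0, 4=0)
  d_1[1] = 1*3/10 + 0*3/5 + 0*1/10 + 0*3/10 = 3/10
  d_1[2] = 1*1/10 + 0*1/5 + 0*1/2 + 0*1/10 = 1/10
  d_1[3] = 1*2/5 + 0*1/10 + 0*1/5 + 0*1/2 = 2/5
  d_1[4] = 1*1/5 + 0*1/10 + 0*1/5 + 0*1/10 = 1/5
d_1 = (1=3/10, 2=1/10, 3=2/5, 4=1/5)
  d_2[1] = 3/10*3/10 + 1/10*3/5 + 2/5*1/10 + 1/5*3/10 = 1/4
  d_2[2] = 3/10*1/10 + 1/10*1/5 + 2/5*1/2 + 1/5*1/10 = 27/100
  d_2[3] = 3/10*2/5 + 1/10*1/10 + 2/5*1/5 + 1/5*1/2 = 31/100
  d_2[4] = 3/10*1/5 + 1/10*1/10 + 2/5*1/5 + 1/5*1/10 = 17/100
d_2 = (1=1/4, 2=27/100, 3=31/100, 4=17/100)
  d_3[1] = 1/4*3/10 + 27/100*3/5 + 31/100*1/10 + 17/100*3/10 = 319/1000
  d_3[2] = 1/4*1/10 + 27/100*1/5 + 31/100*1/2 + 17/100*1/10 = 251/1000
  d_3[3] = 1/4*2/5 + 27/100*1/10 + 31/100*1/5 + 17/100*1/2 = 137/500
  d_3[4] = 1/4*1/5 + 27/100*1/10 + 31/100*1/5 + 17/100*1/10 = 39/250
d_3 = (1=319/1000, 2=251/1000, 3=137/500, 4=39/250)
  d_4[1] = 319/1000*3/10 + 251/1000*3/5 + 137/500*1/10 + 39/250*3/10 = 641/2000
  d_4[2] = 319/1000*1/10 + 251/1000*1/5 + 137/500*1/2 + 39/250*1/10 = 2347/10000
  d_4[3] = 319/1000*2/5 + 251/1000*1/10 + 137/500*1/5 + 39/250*1/2 = 571/2000
  d_4[4] = 319/1000*1/5 + 251/1000*1/10 + 137/500*1/5 + 39/250*1/10 = 1593/10000
d_4 = (1=641/2000, 2=2347/10000, 3=571/2000, 4=1593/10000)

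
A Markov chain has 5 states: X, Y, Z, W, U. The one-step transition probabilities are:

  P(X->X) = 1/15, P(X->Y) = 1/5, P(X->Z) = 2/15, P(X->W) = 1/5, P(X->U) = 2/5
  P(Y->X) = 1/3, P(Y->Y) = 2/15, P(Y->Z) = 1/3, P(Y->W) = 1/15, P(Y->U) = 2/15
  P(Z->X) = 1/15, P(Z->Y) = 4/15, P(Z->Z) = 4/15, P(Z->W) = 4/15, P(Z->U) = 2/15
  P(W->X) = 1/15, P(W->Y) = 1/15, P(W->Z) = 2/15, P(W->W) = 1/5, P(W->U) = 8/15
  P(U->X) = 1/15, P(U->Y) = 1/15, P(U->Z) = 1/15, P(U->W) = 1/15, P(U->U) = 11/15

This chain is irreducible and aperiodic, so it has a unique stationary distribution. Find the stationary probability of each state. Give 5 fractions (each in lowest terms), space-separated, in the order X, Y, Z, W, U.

The stationary distribution satisfies pi = pi * P, i.e.:
  pi_X = 1/15*pi_X + 1/3*pi_Y + 1/15*pi_Z + 1/15*pi_W + 1/15*pi_U
  pi_Y = 1/5*pi_X + 2/15*pi_Y + 4/15*pi_Z + 1/15*pi_W + 1/15*pi_U
  pi_Z = 2/15*pi_X + 1/3*pi_Y + 4/15*pi_Z + 2/15*pi_W + 1/15*pi_U
  pi_W = 1/5*pi_X + 1/15*pi_Y + 4/15*pi_Z + 1/5*pi_W + 1/15*pi_U
  pi_U = 2/5*pi_X + 2/15*pi_Y + 2/15*pi_Z + 8/15*pi_W + 11/15*pi_U
with normalization: pi_X + pi_Y + pi_Z + pi_W + pi_U = 1.

Using the first 4 balance equations plus normalization, the linear system A*pi = b is:
  [-14/15, 1/3, 1/15, 1/15, 1/15] . pi = 0
  [1/5, -13/15, 4/15, 1/15, 1/15] . pi = 0
  [2/15, 1/3, -11/15, 2/15, 1/15] . pi = 0
  [1/5, 1/15, 4/15, -4/5, 1/15] . pi = 0
  [1, 1, 1, 1, 1] . pi = 1

Solving yields:
  pi_X = 461/4731
  pi_Y = 182/1577
  pi_Z = 1991/14193
  pi_W = 196/1577
  pi_U = 7417/14193

Verification (pi * P):
  461/4731*1/15 + 182/1577*1/3 + 1991/14193*1/15 + 196/1577*1/15 + 7417/14193*1/15 = 461/4731 = pi_X  (ok)
  461/4731*1/5 + 182/1577*2/15 + 1991/14193*4/15 + 196/1577*1/15 + 7417/14193*1/15 = 182/1577 = pi_Y  (ok)
  461/4731*2/15 + 182/1577*1/3 + 1991/14193*4/15 + 196/1577*2/15 + 7417/14193*1/15 = 1991/14193 = pi_Z  (ok)
  461/4731*1/5 + 182/1577*1/15 + 1991/14193*4/15 + 196/1577*1/5 + 7417/14193*1/15 = 196/1577 = pi_W  (ok)
  461/4731*2/5 + 182/1577*2/15 + 1991/14193*2/15 + 196/1577*8/15 + 7417/14193*11/15 = 7417/14193 = pi_U  (ok)

Answer: 461/4731 182/1577 1991/14193 196/1577 7417/14193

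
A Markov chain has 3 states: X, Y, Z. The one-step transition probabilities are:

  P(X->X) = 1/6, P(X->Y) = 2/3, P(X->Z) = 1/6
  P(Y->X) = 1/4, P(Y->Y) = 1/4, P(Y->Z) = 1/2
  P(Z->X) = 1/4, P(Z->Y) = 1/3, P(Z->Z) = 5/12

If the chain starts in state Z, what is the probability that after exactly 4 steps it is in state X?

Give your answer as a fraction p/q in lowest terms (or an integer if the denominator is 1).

Computing P^4 by repeated multiplication:
P^1 =
  X: [1/6, 2/3, 1/6]
  Y: [1/4, 1/4, 1/2]
  Z: [1/4, 1/3, 5/12]
P^2 =
  X: [17/72, 1/3, 31/72]
  Y: [11/48, 19/48, 3/8]
  Z: [11/48, 7/18, 55/144]
P^3 =
  X: [199/864, 83/216, 37/96]
  Y: [133/576, 217/576, 113/288]
  Z: [133/576, 163/432, 677/1728]
P^4 =
  X: [2393/10368, 245/648, 4055/10368]
  Y: [1595/6912, 97/256, 1349/3456]
  Z: [1595/6912, 491/1296, 8095/20736]

(P^4)[Z -> X] = 1595/6912

Answer: 1595/6912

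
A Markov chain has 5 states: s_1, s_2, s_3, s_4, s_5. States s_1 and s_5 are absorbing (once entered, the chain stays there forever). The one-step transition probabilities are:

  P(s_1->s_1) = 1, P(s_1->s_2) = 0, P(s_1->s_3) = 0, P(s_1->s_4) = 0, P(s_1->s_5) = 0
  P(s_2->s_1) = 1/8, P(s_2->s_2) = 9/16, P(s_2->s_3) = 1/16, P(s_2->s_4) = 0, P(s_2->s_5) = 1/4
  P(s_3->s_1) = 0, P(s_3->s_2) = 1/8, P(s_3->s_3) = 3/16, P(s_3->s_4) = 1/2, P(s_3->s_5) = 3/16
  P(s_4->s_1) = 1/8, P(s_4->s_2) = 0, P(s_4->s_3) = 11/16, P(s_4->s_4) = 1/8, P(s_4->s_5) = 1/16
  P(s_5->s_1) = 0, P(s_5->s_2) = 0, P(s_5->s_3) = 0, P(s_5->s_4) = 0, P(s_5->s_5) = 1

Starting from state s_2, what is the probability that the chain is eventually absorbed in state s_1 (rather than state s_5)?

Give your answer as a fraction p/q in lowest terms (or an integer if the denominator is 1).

Answer: 34/105

Derivation:
Let a_i = P(absorbed in s_1 | start in state i).
Boundary conditions: a_s_1 = 1, a_s_5 = 0.
For each transient state i, a_i = sum_j P(i->j) * a_j:
  a_s_2 = 1/8*a_s_1 + 9/16*a_s_2 + 1/16*a_s_3 + 0*a_s_4 + 1/4*a_s_5
  a_s_3 = 0*a_s_1 + 1/8*a_s_2 + 3/16*a_s_3 + 1/2*a_s_4 + 3/16*a_s_5
  a_s_4 = 1/8*a_s_1 + 0*a_s_2 + 11/16*a_s_3 + 1/8*a_s_4 + 1/16*a_s_5

Substituting a_s_1 = 1 and a_s_5 = 0, rearrange to (I - Q) a = r where r[i] = P(i -> s_1):
  [7/16, -1/16, 0] . (a_s_2, a_s_3, a_s_4) = 1/8
  [-1/8, 13/16, -1/2] . (a_s_2, a_s_3, a_s_4) = 0
  [0, -11/16, 7/8] . (a_s_2, a_s_3, a_s_4) = 1/8

Solving yields:
  a_s_2 = 34/105
  a_s_3 = 4/15
  a_s_4 = 37/105

Starting state is s_2, so the absorption probability is a_s_2 = 34/105.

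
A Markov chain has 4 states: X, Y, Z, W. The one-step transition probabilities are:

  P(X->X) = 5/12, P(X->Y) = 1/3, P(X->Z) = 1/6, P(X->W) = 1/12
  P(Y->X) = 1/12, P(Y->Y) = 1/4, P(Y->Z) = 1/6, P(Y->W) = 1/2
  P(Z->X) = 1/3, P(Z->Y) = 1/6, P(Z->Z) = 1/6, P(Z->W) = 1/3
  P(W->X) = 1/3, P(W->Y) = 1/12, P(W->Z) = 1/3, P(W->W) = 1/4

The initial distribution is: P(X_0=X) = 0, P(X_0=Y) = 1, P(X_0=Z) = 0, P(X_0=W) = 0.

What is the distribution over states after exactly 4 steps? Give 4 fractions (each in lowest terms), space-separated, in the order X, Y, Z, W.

Answer: 6421/20736 4439/20736 2185/10368 2753/10368

Derivation:
Propagating the distribution step by step (d_{t+1} = d_t * P):
d_0 = (X=0, Y=1, Z=0, W=0)
  d_1[X] = 0*5/12 + 1*1/12 + 0*1/3 + 0*1/3 = 1/12
  d_1[Y] = 0*1/3 + 1*1/4 + 0*1/6 + 0*1/12 = 1/4
  d_1[Z] = 0*1/6 + 1*1/6 + 0*1/6 + 0*1/3 = 1/6
  d_1[W] = 0*1/12 + 1*1/2 + 0*1/3 + 0*1/4 = 1/2
d_1 = (X=1/12, Y=1/4, Z=1/6, W=1/2)
  d_2[X] = 1/12*5/12 + 1/4*1/12 + 1/6*1/3 + 1/2*1/3 = 5/18
  d_2[Y] = 1/12*1/3 + 1/4*1/4 + 1/6*1/6 + 1/2*1/12 = 23/144
  d_2[Z] = 1/12*1/6 + 1/4*1/6 + 1/6*1/6 + 1/2*1/3 = 1/4
  d_2[W] = 1/12*1/12 + 1/4*1/2 + 1/6*1/3 + 1/2*1/4 = 5/16
d_2 = (X=5/18, Y=23/144, Z=1/4, W=5/16)
  d_3[X] = 5/18*5/12 + 23/144*1/12 + 1/4*1/3 + 5/16*1/3 = 547/1728
  d_3[Y] = 5/18*1/3 + 23/144*1/4 + 1/4*1/6 + 5/16*1/12 = 173/864
  d_3[Z] = 5/18*1/6 + 23/144*1/6 + 1/4*1/6 + 5/16*1/3 = 7/32
  d_3[W] = 5/18*1/12 + 23/144*1/2 + 1/4*1/3 + 5/16*1/4 = 457/1728
d_3 = (X=547/1728, Y=173/864, Z=7/32, W=457/1728)
  d_4[X] = 547/1728*5/12 + 173/864*1/12 + 7/32*1/3 + 457/1728*1/3 = 6421/20736
  d_4[Y] = 547/1728*1/3 + 173/864*1/4 + 7/32*1/6 + 457/1728*1/12 = 4439/20736
  d_4[Z] = 547/1728*1/6 + 173/864*1/6 + 7/32*1/6 + 457/1728*1/3 = 2185/10368
  d_4[W] = 547/1728*1/12 + 173/864*1/2 + 7/32*1/3 + 457/1728*1/4 = 2753/10368
d_4 = (X=6421/20736, Y=4439/20736, Z=2185/10368, W=2753/10368)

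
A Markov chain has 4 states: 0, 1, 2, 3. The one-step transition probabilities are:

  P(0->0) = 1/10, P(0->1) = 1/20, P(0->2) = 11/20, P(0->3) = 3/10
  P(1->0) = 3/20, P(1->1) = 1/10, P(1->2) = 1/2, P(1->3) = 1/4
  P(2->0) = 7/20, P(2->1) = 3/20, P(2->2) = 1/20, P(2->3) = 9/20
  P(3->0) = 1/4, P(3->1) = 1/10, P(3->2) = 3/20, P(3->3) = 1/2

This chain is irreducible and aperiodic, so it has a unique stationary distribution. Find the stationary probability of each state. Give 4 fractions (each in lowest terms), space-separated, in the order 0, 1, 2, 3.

The stationary distribution satisfies pi = pi * P, i.e.:
  pi_0 = 1/10*pi_0 + 3/20*pi_1 + 7/20*pi_2 + 1/4*pi_3
  pi_1 = 1/20*pi_0 + 1/10*pi_1 + 3/20*pi_2 + 1/10*pi_3
  pi_2 = 11/20*pi_0 + 1/2*pi_1 + 1/20*pi_2 + 3/20*pi_3
  pi_3 = 3/10*pi_0 + 1/4*pi_1 + 9/20*pi_2 + 1/2*pi_3
with normalization: pi_0 + pi_1 + pi_2 + pi_3 = 1.

Using the first 3 balance equations plus normalization, the linear system A*pi = b is:
  [-9/10, 3/20, 7/20, 1/4] . pi = 0
  [1/20, -9/10, 3/20, 1/10] . pi = 0
  [11/20, 1/2, -19/20, 3/20] . pi = 0
  [1, 1, 1, 1] . pi = 1

Solving yields:
  pi_0 = 317/1375
  pi_1 = 139/1375
  pi_2 = 347/1375
  pi_3 = 52/125

Verification (pi * P):
  317/1375*1/10 + 139/1375*3/20 + 347/1375*7/20 + 52/125*1/4 = 317/1375 = pi_0  (ok)
  317/1375*1/20 + 139/1375*1/10 + 347/1375*3/20 + 52/125*1/10 = 139/1375 = pi_1  (ok)
  317/1375*11/20 + 139/1375*1/2 + 347/1375*1/20 + 52/125*3/20 = 347/1375 = pi_2  (ok)
  317/1375*3/10 + 139/1375*1/4 + 347/1375*9/20 + 52/125*1/2 = 52/125 = pi_3  (ok)

Answer: 317/1375 139/1375 347/1375 52/125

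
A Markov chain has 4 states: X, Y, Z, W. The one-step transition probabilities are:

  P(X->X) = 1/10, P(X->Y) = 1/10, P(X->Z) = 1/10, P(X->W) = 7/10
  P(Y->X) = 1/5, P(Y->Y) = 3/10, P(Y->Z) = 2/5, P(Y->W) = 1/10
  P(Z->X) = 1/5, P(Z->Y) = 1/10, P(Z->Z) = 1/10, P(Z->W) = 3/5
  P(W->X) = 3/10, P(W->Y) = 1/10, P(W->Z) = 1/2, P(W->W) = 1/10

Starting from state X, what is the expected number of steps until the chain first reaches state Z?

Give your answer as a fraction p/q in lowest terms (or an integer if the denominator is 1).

Let h_i = expected steps to first reach Z from state i.
Boundary: h_Z = 0.
First-step equations for the other states:
  h_X = 1 + 1/10*h_X + 1/10*h_Y + 1/10*h_Z + 7/10*h_W
  h_Y = 1 + 1/5*h_X + 3/10*h_Y + 2/5*h_Z + 1/10*h_W
  h_W = 1 + 3/10*h_X + 1/10*h_Y + 1/2*h_Z + 1/10*h_W

Substituting h_Z = 0 and rearranging gives the linear system (I - Q) h = 1:
  [9/10, -1/10, -7/10] . (h_X, h_Y, h_W) = 1
  [-1/5, 7/10, -1/10] . (h_X, h_Y, h_W) = 1
  [-3/10, -1/10, 9/10] . (h_X, h_Y, h_W) = 1

Solving yields:
  h_X = 160/47
  h_Y = 130/47
  h_W = 120/47

Starting state is X, so the expected hitting time is h_X = 160/47.

Answer: 160/47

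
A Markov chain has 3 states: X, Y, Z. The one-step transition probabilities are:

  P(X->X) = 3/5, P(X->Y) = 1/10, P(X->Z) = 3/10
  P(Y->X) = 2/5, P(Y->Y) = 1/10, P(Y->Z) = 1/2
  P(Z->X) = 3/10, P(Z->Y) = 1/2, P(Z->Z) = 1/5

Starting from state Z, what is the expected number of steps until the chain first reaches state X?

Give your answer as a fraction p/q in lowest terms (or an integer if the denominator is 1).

Answer: 140/47

Derivation:
Let h_i = expected steps to first reach X from state i.
Boundary: h_X = 0.
First-step equations for the other states:
  h_Y = 1 + 2/5*h_X + 1/10*h_Y + 1/2*h_Z
  h_Z = 1 + 3/10*h_X + 1/2*h_Y + 1/5*h_Z

Substituting h_X = 0 and rearranging gives the linear system (I - Q) h = 1:
  [9/10, -1/2] . (h_Y, h_Z) = 1
  [-1/2, 4/5] . (h_Y, h_Z) = 1

Solving yields:
  h_Y = 130/47
  h_Z = 140/47

Starting state is Z, so the expected hitting time is h_Z = 140/47.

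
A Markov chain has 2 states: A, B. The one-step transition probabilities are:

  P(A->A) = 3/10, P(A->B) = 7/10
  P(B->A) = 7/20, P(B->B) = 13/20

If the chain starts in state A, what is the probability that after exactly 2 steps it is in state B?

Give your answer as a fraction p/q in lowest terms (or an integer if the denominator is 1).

Answer: 133/200

Derivation:
Computing P^2 by repeated multiplication:
P^1 =
  A: [3/10, 7/10]
  B: [7/20, 13/20]
P^2 =
  A: [67/200, 133/200]
  B: [133/400, 267/400]

(P^2)[A -> B] = 133/200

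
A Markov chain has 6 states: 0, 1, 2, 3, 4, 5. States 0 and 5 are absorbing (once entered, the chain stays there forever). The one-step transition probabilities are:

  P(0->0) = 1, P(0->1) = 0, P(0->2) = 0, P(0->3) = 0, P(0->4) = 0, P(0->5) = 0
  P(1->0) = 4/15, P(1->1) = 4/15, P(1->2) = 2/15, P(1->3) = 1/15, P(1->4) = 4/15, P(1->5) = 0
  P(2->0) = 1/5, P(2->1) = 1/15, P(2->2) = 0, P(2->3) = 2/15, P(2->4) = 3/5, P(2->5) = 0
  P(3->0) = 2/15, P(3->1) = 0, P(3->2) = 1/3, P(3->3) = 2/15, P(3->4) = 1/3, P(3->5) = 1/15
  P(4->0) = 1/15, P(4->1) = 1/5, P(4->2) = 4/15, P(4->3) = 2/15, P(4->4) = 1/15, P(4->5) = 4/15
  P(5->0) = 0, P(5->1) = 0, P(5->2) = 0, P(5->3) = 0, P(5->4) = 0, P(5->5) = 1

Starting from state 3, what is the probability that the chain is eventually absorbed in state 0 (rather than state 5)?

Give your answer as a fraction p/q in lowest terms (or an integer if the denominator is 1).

Answer: 4641/8119

Derivation:
Let a_i = P(absorbed in 0 | start in state i).
Boundary conditions: a_0 = 1, a_5 = 0.
For each transient state i, a_i = sum_j P(i->j) * a_j:
  a_1 = 4/15*a_0 + 4/15*a_1 + 2/15*a_2 + 1/15*a_3 + 4/15*a_4 + 0*a_5
  a_2 = 1/5*a_0 + 1/15*a_1 + 0*a_2 + 2/15*a_3 + 3/5*a_4 + 0*a_5
  a_3 = 2/15*a_0 + 0*a_1 + 1/3*a_2 + 2/15*a_3 + 1/3*a_4 + 1/15*a_5
  a_4 = 1/15*a_0 + 1/5*a_1 + 4/15*a_2 + 2/15*a_3 + 1/15*a_4 + 4/15*a_5

Substituting a_0 = 1 and a_5 = 0, rearrange to (I - Q) a = r where r[i] = P(i -> 0):
  [11/15, -2/15, -1/15, -4/15] . (a_1, a_2, a_3, a_4) = 4/15
  [-1/15, 1, -2/15, -3/5] . (a_1, a_2, a_3, a_4) = 1/5
  [0, -1/3, 13/15, -1/3] . (a_1, a_2, a_3, a_4) = 2/15
  [-1/5, -4/15, -2/15, 14/15] . (a_1, a_2, a_3, a_4) = 1/15

Solving yields:
  a_1 = 5682/8119
  a_2 = 9891/16238
  a_3 = 4641/8119
  a_4 = 7747/16238

Starting state is 3, so the absorption probability is a_3 = 4641/8119.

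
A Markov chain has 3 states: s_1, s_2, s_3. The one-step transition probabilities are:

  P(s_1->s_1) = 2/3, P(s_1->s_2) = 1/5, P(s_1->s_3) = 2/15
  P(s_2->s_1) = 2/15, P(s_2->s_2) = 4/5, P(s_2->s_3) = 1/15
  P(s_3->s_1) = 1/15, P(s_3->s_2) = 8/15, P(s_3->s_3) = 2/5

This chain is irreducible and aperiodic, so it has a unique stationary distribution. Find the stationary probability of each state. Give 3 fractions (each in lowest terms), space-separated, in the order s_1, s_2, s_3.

The stationary distribution satisfies pi = pi * P, i.e.:
  pi_s_1 = 2/3*pi_s_1 + 2/15*pi_s_2 + 1/15*pi_s_3
  pi_s_2 = 1/5*pi_s_1 + 4/5*pi_s_2 + 8/15*pi_s_3
  pi_s_3 = 2/15*pi_s_1 + 1/15*pi_s_2 + 2/5*pi_s_3
with normalization: pi_s_1 + pi_s_2 + pi_s_3 = 1.

Using the first 2 balance equations plus normalization, the linear system A*pi = b is:
  [-1/3, 2/15, 1/15] . pi = 0
  [1/5, -1/5, 8/15] . pi = 0
  [1, 1, 1] . pi = 1

Solving yields:
  pi_s_1 = 19/71
  pi_s_2 = 43/71
  pi_s_3 = 9/71

Verification (pi * P):
  19/71*2/3 + 43/71*2/15 + 9/71*1/15 = 19/71 = pi_s_1  (ok)
  19/71*1/5 + 43/71*4/5 + 9/71*8/15 = 43/71 = pi_s_2  (ok)
  19/71*2/15 + 43/71*1/15 + 9/71*2/5 = 9/71 = pi_s_3  (ok)

Answer: 19/71 43/71 9/71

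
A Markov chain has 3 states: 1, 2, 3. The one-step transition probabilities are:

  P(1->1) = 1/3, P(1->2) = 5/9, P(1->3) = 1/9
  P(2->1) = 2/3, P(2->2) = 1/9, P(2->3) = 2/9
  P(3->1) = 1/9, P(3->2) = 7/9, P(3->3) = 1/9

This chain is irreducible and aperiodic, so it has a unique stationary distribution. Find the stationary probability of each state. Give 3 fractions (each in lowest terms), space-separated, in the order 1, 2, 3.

Answer: 10/23 47/115 18/115

Derivation:
The stationary distribution satisfies pi = pi * P, i.e.:
  pi_1 = 1/3*pi_1 + 2/3*pi_2 + 1/9*pi_3
  pi_2 = 5/9*pi_1 + 1/9*pi_2 + 7/9*pi_3
  pi_3 = 1/9*pi_1 + 2/9*pi_2 + 1/9*pi_3
with normalization: pi_1 + pi_2 + pi_3 = 1.

Using the first 2 balance equations plus normalization, the linear system A*pi = b is:
  [-2/3, 2/3, 1/9] . pi = 0
  [5/9, -8/9, 7/9] . pi = 0
  [1, 1, 1] . pi = 1

Solving yields:
  pi_1 = 10/23
  pi_2 = 47/115
  pi_3 = 18/115

Verification (pi * P):
  10/23*1/3 + 47/115*2/3 + 18/115*1/9 = 10/23 = pi_1  (ok)
  10/23*5/9 + 47/115*1/9 + 18/115*7/9 = 47/115 = pi_2  (ok)
  10/23*1/9 + 47/115*2/9 + 18/115*1/9 = 18/115 = pi_3  (ok)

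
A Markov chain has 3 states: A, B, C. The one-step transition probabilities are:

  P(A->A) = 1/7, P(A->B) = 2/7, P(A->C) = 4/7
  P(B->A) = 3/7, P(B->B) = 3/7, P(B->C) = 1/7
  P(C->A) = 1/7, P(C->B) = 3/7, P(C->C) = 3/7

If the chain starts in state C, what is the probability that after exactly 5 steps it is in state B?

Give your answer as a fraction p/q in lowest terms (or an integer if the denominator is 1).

Answer: 6592/16807

Derivation:
Computing P^5 by repeated multiplication:
P^1 =
  A: [1/7, 2/7, 4/7]
  B: [3/7, 3/7, 1/7]
  C: [1/7, 3/7, 3/7]
P^2 =
  A: [11/49, 20/49, 18/49]
  B: [13/49, 18/49, 18/49]
  C: [13/49, 20/49, 16/49]
P^3 =
  A: [89/343, 136/343, 118/343]
  B: [85/343, 134/343, 124/343]
  C: [89/343, 134/343, 120/343]
P^4 =
  A: [615/2401, 940/2401, 846/2401]
  B: [611/2401, 944/2401, 846/2401]
  C: [611/2401, 940/2401, 850/2401]
P^5 =
  A: [4281/16807, 6588/16807, 5938/16807]
  B: [4289/16807, 6592/16807, 5926/16807]
  C: [4281/16807, 6592/16807, 5934/16807]

(P^5)[C -> B] = 6592/16807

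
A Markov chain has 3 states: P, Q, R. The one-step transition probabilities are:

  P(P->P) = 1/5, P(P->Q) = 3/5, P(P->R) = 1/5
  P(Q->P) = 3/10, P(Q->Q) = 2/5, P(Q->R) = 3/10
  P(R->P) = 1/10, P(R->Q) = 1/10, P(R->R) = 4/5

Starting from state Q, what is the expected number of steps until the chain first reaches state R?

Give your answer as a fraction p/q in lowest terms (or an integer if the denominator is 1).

Let h_i = expected steps to first reach R from state i.
Boundary: h_R = 0.
First-step equations for the other states:
  h_P = 1 + 1/5*h_P + 3/5*h_Q + 1/5*h_R
  h_Q = 1 + 3/10*h_P + 2/5*h_Q + 3/10*h_R

Substituting h_R = 0 and rearranging gives the linear system (I - Q) h = 1:
  [4/5, -3/5] . (h_P, h_Q) = 1
  [-3/10, 3/5] . (h_P, h_Q) = 1

Solving yields:
  h_P = 4
  h_Q = 11/3

Starting state is Q, so the expected hitting time is h_Q = 11/3.

Answer: 11/3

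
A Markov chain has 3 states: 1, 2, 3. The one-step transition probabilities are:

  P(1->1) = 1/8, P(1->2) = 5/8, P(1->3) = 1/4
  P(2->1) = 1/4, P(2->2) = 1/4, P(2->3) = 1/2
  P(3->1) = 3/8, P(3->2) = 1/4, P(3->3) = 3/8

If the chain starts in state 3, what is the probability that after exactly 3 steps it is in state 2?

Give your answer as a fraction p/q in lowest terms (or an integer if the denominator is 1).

Computing P^3 by repeated multiplication:
P^1 =
  1: [1/8, 5/8, 1/4]
  2: [1/4, 1/4, 1/2]
  3: [3/8, 1/4, 3/8]
P^2 =
  1: [17/64, 19/64, 7/16]
  2: [9/32, 11/32, 3/8]
  3: [1/4, 25/64, 23/64]
P^3 =
  1: [139/512, 179/512, 97/256]
  2: [67/256, 91/256, 49/128]
  3: [135/512, 11/32, 201/512]

(P^3)[3 -> 2] = 11/32

Answer: 11/32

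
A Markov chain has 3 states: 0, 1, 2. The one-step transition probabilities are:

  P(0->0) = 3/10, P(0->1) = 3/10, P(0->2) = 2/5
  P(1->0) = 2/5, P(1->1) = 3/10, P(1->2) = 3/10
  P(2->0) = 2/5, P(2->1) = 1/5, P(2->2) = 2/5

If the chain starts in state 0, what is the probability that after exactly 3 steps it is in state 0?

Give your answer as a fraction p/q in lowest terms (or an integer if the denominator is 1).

Answer: 363/1000

Derivation:
Computing P^3 by repeated multiplication:
P^1 =
  0: [3/10, 3/10, 2/5]
  1: [2/5, 3/10, 3/10]
  2: [2/5, 1/5, 2/5]
P^2 =
  0: [37/100, 13/50, 37/100]
  1: [9/25, 27/100, 37/100]
  2: [9/25, 13/50, 19/50]
P^3 =
  0: [363/1000, 263/1000, 187/500]
  1: [91/250, 263/1000, 373/1000]
  2: [91/250, 131/500, 187/500]

(P^3)[0 -> 0] = 363/1000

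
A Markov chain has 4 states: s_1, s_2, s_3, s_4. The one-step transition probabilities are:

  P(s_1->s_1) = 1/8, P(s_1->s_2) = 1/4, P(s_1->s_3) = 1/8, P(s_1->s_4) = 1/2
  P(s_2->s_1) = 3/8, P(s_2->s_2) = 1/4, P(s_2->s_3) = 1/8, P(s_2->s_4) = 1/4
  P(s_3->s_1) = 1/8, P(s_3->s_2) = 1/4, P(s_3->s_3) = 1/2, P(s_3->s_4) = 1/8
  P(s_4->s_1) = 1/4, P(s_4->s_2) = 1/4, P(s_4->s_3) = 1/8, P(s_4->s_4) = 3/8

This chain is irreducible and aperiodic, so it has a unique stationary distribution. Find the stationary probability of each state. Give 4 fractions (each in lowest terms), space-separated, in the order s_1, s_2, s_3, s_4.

The stationary distribution satisfies pi = pi * P, i.e.:
  pi_s_1 = 1/8*pi_s_1 + 3/8*pi_s_2 + 1/8*pi_s_3 + 1/4*pi_s_4
  pi_s_2 = 1/4*pi_s_1 + 1/4*pi_s_2 + 1/4*pi_s_3 + 1/4*pi_s_4
  pi_s_3 = 1/8*pi_s_1 + 1/8*pi_s_2 + 1/2*pi_s_3 + 1/8*pi_s_4
  pi_s_4 = 1/2*pi_s_1 + 1/4*pi_s_2 + 1/8*pi_s_3 + 3/8*pi_s_4
with normalization: pi_s_1 + pi_s_2 + pi_s_3 + pi_s_4 = 1.

Using the first 3 balance equations plus normalization, the linear system A*pi = b is:
  [-7/8, 3/8, 1/8, 1/4] . pi = 0
  [1/4, -3/4, 1/4, 1/4] . pi = 0
  [1/8, 1/8, -1/2, 1/8] . pi = 0
  [1, 1, 1, 1] . pi = 1

Solving yields:
  pi_s_1 = 41/180
  pi_s_2 = 1/4
  pi_s_3 = 1/5
  pi_s_4 = 29/90

Verification (pi * P):
  41/180*1/8 + 1/4*3/8 + 1/5*1/8 + 29/90*1/4 = 41/180 = pi_s_1  (ok)
  41/180*1/4 + 1/4*1/4 + 1/5*1/4 + 29/90*1/4 = 1/4 = pi_s_2  (ok)
  41/180*1/8 + 1/4*1/8 + 1/5*1/2 + 29/90*1/8 = 1/5 = pi_s_3  (ok)
  41/180*1/2 + 1/4*1/4 + 1/5*1/8 + 29/90*3/8 = 29/90 = pi_s_4  (ok)

Answer: 41/180 1/4 1/5 29/90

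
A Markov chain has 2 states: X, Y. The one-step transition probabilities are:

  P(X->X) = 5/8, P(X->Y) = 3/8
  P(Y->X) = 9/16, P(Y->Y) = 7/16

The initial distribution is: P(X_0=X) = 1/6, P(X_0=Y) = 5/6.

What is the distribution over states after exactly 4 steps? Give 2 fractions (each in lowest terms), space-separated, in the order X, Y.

Answer: 235927/393216 157289/393216

Derivation:
Propagating the distribution step by step (d_{t+1} = d_t * P):
d_0 = (X=1/6, Y=5/6)
  d_1[X] = 1/6*5/8 + 5/6*9/16 = 55/96
  d_1[Y] = 1/6*3/8 + 5/6*7/16 = 41/96
d_1 = (X=55/96, Y=41/96)
  d_2[X] = 55/96*5/8 + 41/96*9/16 = 919/1536
  d_2[Y] = 55/96*3/8 + 41/96*7/16 = 617/1536
d_2 = (X=919/1536, Y=617/1536)
  d_3[X] = 919/1536*5/8 + 617/1536*9/16 = 14743/24576
  d_3[Y] = 919/1536*3/8 + 617/1536*7/16 = 9833/24576
d_3 = (X=14743/24576, Y=9833/24576)
  d_4[X] = 14743/24576*5/8 + 9833/24576*9/16 = 235927/393216
  d_4[Y] = 14743/24576*3/8 + 9833/24576*7/16 = 157289/393216
d_4 = (X=235927/393216, Y=157289/393216)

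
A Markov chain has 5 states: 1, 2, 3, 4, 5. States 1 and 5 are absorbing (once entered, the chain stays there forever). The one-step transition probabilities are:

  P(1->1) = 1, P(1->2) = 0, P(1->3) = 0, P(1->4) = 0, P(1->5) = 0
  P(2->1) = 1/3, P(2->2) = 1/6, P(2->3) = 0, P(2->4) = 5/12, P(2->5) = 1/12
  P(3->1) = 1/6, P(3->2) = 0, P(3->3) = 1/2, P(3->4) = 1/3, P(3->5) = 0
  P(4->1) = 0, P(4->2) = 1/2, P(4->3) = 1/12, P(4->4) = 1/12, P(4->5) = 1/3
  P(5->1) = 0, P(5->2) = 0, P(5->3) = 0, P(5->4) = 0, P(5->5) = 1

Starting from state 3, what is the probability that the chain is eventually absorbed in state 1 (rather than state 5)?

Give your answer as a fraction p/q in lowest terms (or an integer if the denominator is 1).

Answer: 32/55

Derivation:
Let a_i = P(absorbed in 1 | start in state i).
Boundary conditions: a_1 = 1, a_5 = 0.
For each transient state i, a_i = sum_j P(i->j) * a_j:
  a_2 = 1/3*a_1 + 1/6*a_2 + 0*a_3 + 5/12*a_4 + 1/12*a_5
  a_3 = 1/6*a_1 + 0*a_2 + 1/2*a_3 + 1/3*a_4 + 0*a_5
  a_4 = 0*a_1 + 1/2*a_2 + 1/12*a_3 + 1/12*a_4 + 1/3*a_5

Substituting a_1 = 1 and a_5 = 0, rearrange to (I - Q) a = r where r[i] = P(i -> 1):
  [5/6, 0, -5/12] . (a_2, a_3, a_4) = 1/3
  [0, 1/2, -1/3] . (a_2, a_3, a_4) = 1/6
  [-1/2, -1/12, 11/12] . (a_2, a_3, a_4) = 0

Solving yields:
  a_2 = 129/220
  a_3 = 32/55
  a_4 = 41/110

Starting state is 3, so the absorption probability is a_3 = 32/55.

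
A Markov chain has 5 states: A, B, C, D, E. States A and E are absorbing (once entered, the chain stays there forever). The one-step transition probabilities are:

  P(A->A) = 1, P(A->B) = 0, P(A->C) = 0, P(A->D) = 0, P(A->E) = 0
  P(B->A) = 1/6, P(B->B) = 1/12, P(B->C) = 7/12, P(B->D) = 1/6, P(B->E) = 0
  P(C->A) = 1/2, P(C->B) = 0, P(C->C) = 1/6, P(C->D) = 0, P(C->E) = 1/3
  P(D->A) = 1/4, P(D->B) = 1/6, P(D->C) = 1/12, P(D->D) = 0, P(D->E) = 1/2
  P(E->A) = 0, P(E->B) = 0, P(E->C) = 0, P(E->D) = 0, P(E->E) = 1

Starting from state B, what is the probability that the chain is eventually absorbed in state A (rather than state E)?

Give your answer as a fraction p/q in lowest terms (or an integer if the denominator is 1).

Answer: 51/80

Derivation:
Let a_i = P(absorbed in A | start in state i).
Boundary conditions: a_A = 1, a_E = 0.
For each transient state i, a_i = sum_j P(i->j) * a_j:
  a_B = 1/6*a_A + 1/12*a_B + 7/12*a_C + 1/6*a_D + 0*a_E
  a_C = 1/2*a_A + 0*a_B + 1/6*a_C + 0*a_D + 1/3*a_E
  a_D = 1/4*a_A + 1/6*a_B + 1/12*a_C + 0*a_D + 1/2*a_E

Substituting a_A = 1 and a_E = 0, rearrange to (I - Q) a = r where r[i] = P(i -> A):
  [11/12, -7/12, -1/6] . (a_B, a_C, a_D) = 1/6
  [0, 5/6, 0] . (a_B, a_C, a_D) = 1/2
  [-1/6, -1/12, 1] . (a_B, a_C, a_D) = 1/4

Solving yields:
  a_B = 51/80
  a_C = 3/5
  a_D = 13/32

Starting state is B, so the absorption probability is a_B = 51/80.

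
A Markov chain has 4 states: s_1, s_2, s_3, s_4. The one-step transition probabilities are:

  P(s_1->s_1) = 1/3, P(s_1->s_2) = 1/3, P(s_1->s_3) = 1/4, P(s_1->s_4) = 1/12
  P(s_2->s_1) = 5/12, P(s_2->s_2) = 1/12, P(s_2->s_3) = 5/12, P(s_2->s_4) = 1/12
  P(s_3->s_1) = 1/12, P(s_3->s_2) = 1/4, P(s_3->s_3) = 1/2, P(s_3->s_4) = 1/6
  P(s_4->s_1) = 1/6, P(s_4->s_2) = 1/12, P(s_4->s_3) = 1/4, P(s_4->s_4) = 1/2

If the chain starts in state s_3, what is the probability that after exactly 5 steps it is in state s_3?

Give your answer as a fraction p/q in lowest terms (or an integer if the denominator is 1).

Computing P^5 by repeated multiplication:
P^1 =
  s_1: [1/3, 1/3, 1/4, 1/12]
  s_2: [5/12, 1/12, 5/12, 1/12]
  s_3: [1/12, 1/4, 1/2, 1/6]
  s_4: [1/6, 1/12, 1/4, 1/2]
P^2 =
  s_1: [41/144, 5/24, 53/144, 5/36]
  s_2: [2/9, 37/144, 53/144, 11/72]
  s_3: [29/144, 3/16, 5/12, 7/36]
  s_4: [7/36, 1/6, 47/144, 5/16]
P^3 =
  s_1: [407/1728, 373/1728, 217/576, 11/64]
  s_2: [205/864, 173/864, 665/1728, 307/1728]
  s_3: [367/1728, 13/64, 37/96, 43/216]
  s_4: [41/192, 161/864, 23/64, 13/54]
P^4 =
  s_1: [2369/10368, 1417/6912, 7883/20736, 161/864]
  s_2: [4649/20736, 67/324, 7871/20736, 491/2592]
  s_3: [4577/20736, 1387/6912, 73/192, 2057/10368]
  s_4: [1513/6912, 151/768, 7691/20736, 4429/20736]
P^5 =
  s_1: [3101/13824, 12679/62208, 31453/82944, 47939/248832]
  s_2: [55763/248832, 50425/248832, 94397/248832, 48247/248832]
  s_3: [55225/248832, 16745/82944, 15697/41472, 24595/124416]
  s_4: [27545/124416, 49735/248832, 31145/82944, 12643/62208]

(P^5)[s_3 -> s_3] = 15697/41472

Answer: 15697/41472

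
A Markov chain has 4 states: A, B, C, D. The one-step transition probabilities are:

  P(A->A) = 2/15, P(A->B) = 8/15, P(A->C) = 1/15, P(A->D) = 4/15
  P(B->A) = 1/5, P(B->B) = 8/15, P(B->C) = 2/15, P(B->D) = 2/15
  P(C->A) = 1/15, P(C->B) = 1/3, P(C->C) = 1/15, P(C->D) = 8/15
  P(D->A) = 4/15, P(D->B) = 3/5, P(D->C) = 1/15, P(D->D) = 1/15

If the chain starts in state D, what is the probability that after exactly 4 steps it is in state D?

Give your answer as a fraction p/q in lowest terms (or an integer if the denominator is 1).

Answer: 9437/50625

Derivation:
Computing P^4 by repeated multiplication:
P^1 =
  A: [2/15, 8/15, 1/15, 4/15]
  B: [1/5, 8/15, 2/15, 2/15]
  C: [1/15, 1/3, 1/15, 8/15]
  D: [4/15, 3/5, 1/15, 1/15]
P^2 =
  A: [1/5, 121/225, 23/225, 4/25]
  B: [8/45, 116/225, 23/225, 46/225]
  C: [2/9, 5/9, 4/45, 2/15]
  D: [8/45, 118/225, 8/75, 43/225]
P^3 =
  A: [124/675, 589/1125, 346/3375, 214/1125]
  B: [127/675, 1777/3375, 341/3375, 622/3375]
  C: [41/225, 118/225, 14/135, 128/675]
  D: [14/75, 1771/3375, 343/3375, 631/3375]
P^4 =
  A: [1891/10125, 2956/5625, 1714/16875, 9424/50625]
  B: [1886/10125, 26599/50625, 5152/50625, 3148/16875]
  C: [14/75, 5318/10125, 343/3375, 1888/10125]
  D: [1888/10125, 26602/50625, 5146/50625, 9437/50625]

(P^4)[D -> D] = 9437/50625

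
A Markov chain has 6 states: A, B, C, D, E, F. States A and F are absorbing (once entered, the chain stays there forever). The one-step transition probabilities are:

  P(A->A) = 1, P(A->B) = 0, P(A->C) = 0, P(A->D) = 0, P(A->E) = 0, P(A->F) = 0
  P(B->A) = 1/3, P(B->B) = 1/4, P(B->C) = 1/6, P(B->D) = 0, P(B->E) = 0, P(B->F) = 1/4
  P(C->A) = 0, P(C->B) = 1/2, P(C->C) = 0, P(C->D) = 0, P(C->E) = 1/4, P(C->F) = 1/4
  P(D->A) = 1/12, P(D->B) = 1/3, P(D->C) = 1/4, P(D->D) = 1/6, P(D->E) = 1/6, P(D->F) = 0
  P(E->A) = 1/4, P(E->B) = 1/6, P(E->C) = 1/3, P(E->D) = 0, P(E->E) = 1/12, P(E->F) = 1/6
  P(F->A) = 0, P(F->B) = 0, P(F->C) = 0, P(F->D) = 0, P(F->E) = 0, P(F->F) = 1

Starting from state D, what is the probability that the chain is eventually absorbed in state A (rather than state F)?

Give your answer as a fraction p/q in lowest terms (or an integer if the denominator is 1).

Answer: 111/208

Derivation:
Let a_i = P(absorbed in A | start in state i).
Boundary conditions: a_A = 1, a_F = 0.
For each transient state i, a_i = sum_j P(i->j) * a_j:
  a_B = 1/3*a_A + 1/4*a_B + 1/6*a_C + 0*a_D + 0*a_E + 1/4*a_F
  a_C = 0*a_A + 1/2*a_B + 0*a_C + 0*a_D + 1/4*a_E + 1/4*a_F
  a_D = 1/12*a_A + 1/3*a_B + 1/4*a_C + 1/6*a_D + 1/6*a_E + 0*a_F
  a_E = 1/4*a_A + 1/6*a_B + 1/3*a_C + 0*a_D + 1/12*a_E + 1/6*a_F

Substituting a_A = 1 and a_F = 0, rearrange to (I - Q) a = r where r[i] = P(i -> A):
  [3/4, -1/6, 0, 0] . (a_B, a_C, a_D, a_E) = 1/3
  [-1/2, 1, 0, -1/4] . (a_B, a_C, a_D, a_E) = 0
  [-1/3, -1/4, 5/6, -1/6] . (a_B, a_C, a_D, a_E) = 1/12
  [-1/6, -1/3, 0, 11/12] . (a_B, a_C, a_D, a_E) = 1/4

Solving yields:
  a_B = 83/156
  a_C = 41/104
  a_D = 111/208
  a_E = 20/39

Starting state is D, so the absorption probability is a_D = 111/208.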